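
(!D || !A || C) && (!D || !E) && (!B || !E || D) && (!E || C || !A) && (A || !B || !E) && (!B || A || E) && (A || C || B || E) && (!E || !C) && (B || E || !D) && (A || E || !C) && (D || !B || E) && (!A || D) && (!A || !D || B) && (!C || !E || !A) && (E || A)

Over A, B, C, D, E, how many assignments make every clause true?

There are 2^5 = 32 truth assignments over (A, B, C, D, E).
Split on E. With E = true, the clauses containing E are satisfied and !E drops from the rest; 1 of the 2^4 = 16 assignments to the other variables satisfy what remains.
With E = false, by the same count on the reduced clause set, 1 assignment works.
(One model: A=F, B=F, C=F, D=F, E=T.)
Total: 1 + 1 = 2.

2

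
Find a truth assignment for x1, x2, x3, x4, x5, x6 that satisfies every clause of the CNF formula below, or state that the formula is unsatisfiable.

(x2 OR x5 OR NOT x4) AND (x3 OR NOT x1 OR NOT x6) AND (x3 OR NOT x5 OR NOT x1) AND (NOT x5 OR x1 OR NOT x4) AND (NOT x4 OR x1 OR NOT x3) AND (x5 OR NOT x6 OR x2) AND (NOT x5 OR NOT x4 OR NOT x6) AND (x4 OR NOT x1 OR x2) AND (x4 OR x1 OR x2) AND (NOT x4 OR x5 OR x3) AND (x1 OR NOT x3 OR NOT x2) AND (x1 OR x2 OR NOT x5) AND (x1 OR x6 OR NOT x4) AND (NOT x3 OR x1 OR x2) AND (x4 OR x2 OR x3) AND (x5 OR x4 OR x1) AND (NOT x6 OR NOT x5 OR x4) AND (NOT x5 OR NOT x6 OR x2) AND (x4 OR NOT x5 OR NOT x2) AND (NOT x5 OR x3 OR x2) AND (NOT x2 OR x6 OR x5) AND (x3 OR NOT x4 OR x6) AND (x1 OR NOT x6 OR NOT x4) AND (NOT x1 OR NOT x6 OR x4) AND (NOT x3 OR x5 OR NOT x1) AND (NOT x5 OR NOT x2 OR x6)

x1=true; x2=false; x3=true; x4=true; x5=true; x6=false

Suppose x2 = false.
Suppose x5 = true.
The clause (x1) is unit, so x1 = true.
The clause (x3) is unit, so x3 = true.
The clause (x4) is unit, so x4 = true.
The clause (NOT x6) is unit, so x6 = false.
All clauses are satisfied.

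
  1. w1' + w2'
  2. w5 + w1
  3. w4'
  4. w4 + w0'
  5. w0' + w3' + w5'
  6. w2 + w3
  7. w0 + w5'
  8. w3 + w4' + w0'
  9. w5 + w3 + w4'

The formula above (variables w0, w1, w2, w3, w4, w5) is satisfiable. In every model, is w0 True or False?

Suppose w0 = 1.
Unit clause (w4') forces w4 = 0.
Now (w4) is unsatisfied and unit — conflict.
So every satisfying assignment has w0 = False.

False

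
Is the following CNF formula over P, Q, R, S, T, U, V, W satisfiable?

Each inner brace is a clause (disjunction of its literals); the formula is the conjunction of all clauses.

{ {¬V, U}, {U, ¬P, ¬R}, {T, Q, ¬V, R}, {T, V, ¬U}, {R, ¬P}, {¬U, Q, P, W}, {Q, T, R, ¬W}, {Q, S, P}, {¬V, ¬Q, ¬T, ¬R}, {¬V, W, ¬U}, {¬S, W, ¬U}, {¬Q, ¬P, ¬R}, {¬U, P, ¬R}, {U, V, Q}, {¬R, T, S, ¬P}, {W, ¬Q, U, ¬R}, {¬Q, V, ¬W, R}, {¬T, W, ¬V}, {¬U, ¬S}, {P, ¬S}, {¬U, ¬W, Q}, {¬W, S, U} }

Branch on V: set V = False.
Branch on T: set T = True.
Branch on R: set R = False.
From the singleton clause (¬P), P = False.
From the singleton clause (¬S), S = False.
From the singleton clause (Q), Q = True.
From the singleton clause (¬W), W = False.
No clause remains; U is free.
A satisfying assignment: P=False, Q=True, R=False, S=False, T=True, U=True, V=False, W=False.

Satisfiable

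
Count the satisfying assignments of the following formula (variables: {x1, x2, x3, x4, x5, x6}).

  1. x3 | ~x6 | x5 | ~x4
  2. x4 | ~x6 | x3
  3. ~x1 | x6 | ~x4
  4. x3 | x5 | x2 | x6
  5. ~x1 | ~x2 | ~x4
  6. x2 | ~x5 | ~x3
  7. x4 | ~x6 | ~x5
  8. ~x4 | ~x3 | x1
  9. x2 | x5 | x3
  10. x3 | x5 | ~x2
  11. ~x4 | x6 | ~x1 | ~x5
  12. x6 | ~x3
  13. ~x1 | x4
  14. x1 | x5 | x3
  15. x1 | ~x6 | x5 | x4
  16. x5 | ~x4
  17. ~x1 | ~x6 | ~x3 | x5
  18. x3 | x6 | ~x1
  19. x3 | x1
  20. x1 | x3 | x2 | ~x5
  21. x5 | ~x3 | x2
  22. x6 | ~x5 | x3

There are 2^6 = 64 truth assignments over (x1, x2, x3, x4, x5, x6).
Split on x4. With x4 = 1, the clauses containing x4 are satisfied and ~x4 drops from the rest; 1 of the 2^5 = 32 assignments to the other variables satisfy what remains.
With x4 = 0, by the same count on the reduced clause set, 0 assignments work.
(One model: x1=T, x2=F, x3=F, x4=T, x5=T, x6=T.)
Total: 1 + 0 = 1.

1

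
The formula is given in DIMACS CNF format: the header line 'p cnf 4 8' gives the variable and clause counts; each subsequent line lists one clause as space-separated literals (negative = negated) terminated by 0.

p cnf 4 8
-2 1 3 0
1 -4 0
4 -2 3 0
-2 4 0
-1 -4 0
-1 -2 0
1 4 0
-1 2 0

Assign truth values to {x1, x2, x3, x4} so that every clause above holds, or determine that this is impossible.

Try x1 = True.
(¬x4) alone gives x4 = False.
(¬x2) alone gives x2 = False.
But (x2) is also a unit clause — contradiction.
That branch fails; take x1 = False instead.
(¬x4) alone gives x4 = False.
But (x4) is also a unit clause — contradiction.
Neither x1 = True nor x1 = False works.

UNSATISFIABLE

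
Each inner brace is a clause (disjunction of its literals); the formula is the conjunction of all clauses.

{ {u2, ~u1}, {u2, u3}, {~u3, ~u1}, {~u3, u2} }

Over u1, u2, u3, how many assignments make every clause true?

There are 2^3 = 8 truth assignments over (u1, u2, u3).
Check each against the 4 clauses (columns in the order u1, u2, u3):
  F F F  ✗ fails (u2 | u3)
  F F T  ✗ fails (~u3 | u2)
  F T F  ✓ satisfies all
  F T T  ✓ satisfies all
  T F F  ✗ fails (u2 | ~u1)
  T F T  ✗ fails (u2 | ~u1)
  T T F  ✓ satisfies all
  T T T  ✗ fails (~u3 | ~u1)
3 of the 8 rows are models.

3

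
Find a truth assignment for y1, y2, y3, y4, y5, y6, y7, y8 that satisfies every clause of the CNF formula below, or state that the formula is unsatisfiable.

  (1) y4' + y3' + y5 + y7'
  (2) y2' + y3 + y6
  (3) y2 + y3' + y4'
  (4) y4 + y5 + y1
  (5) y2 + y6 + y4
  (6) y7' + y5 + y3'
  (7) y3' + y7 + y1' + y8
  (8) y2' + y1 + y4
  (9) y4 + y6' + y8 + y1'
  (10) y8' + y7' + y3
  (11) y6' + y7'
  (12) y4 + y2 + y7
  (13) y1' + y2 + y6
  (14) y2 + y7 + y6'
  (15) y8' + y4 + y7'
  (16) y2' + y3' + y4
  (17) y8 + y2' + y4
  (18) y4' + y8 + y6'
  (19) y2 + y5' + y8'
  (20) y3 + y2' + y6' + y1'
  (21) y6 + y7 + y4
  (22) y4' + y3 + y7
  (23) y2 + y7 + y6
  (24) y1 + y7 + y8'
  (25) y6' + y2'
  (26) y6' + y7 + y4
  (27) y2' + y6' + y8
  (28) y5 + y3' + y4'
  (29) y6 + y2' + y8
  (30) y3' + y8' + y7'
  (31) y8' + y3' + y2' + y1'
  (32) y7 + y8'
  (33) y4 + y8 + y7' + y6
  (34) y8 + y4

y1=0, y2=0, y3=0, y4=1, y5=0, y6=0, y7=1, y8=0

Try y6 = 0.
Try y2 = 0.
(y4) alone gives y4 = 1.
(y3') alone gives y3 = 0.
(y1') alone gives y1 = 0.
(y7) alone gives y7 = 1.
(y8') alone gives y8 = 0.
All clauses hold; y5 can take either value.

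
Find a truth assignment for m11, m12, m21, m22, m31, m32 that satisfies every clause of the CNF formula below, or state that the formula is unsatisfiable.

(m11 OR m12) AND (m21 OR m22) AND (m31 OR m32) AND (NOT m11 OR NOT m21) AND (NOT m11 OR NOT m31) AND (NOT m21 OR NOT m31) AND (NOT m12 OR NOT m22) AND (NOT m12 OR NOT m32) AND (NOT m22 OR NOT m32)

UNSATISFIABLE

Case m11 = true:
The clause (NOT m21) is unit, so m21 = false.
The clause (m22) is unit, so m22 = true.
The clause (NOT m31) is unit, so m31 = false.
The clause (m32) is unit, so m32 = true.
That conflicts with the unit clause (NOT m32).
So m11 must be the other value — set m11 = false.
The clause (m12) is unit, so m12 = true.
The clause (NOT m22) is unit, so m22 = false.
The clause (m21) is unit, so m21 = true.
The clause (NOT m31) is unit, so m31 = false.
The clause (m32) is unit, so m32 = true.
That conflicts with the unit clause (NOT m32).
Neither m11 = true nor m11 = false works.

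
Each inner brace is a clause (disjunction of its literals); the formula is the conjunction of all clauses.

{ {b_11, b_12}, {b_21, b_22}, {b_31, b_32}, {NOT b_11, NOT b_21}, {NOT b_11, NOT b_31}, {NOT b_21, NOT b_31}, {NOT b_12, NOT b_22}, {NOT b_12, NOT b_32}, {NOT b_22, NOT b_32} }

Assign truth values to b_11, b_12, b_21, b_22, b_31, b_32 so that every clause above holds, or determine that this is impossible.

Suppose b_11 = true.
(NOT b_21) alone gives b_21 = false.
(b_22) alone gives b_22 = true.
(NOT b_31) alone gives b_31 = false.
(b_32) alone gives b_32 = true.
That conflicts with the unit clause (NOT b_32).
Undo b_11 and try b_11 = false.
(b_12) alone gives b_12 = true.
(NOT b_22) alone gives b_22 = false.
(b_21) alone gives b_21 = true.
(NOT b_31) alone gives b_31 = false.
(b_32) alone gives b_32 = true.
That conflicts with the unit clause (NOT b_32).
Both values of b_11 lead to a conflict.

UNSATISFIABLE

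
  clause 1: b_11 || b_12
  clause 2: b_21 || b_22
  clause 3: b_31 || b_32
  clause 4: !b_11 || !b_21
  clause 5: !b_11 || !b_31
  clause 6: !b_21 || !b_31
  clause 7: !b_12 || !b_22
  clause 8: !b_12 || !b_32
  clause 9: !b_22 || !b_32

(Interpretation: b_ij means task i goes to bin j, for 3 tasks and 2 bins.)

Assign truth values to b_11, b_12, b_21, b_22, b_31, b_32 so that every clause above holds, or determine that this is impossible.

UNSATISFIABLE

Try b_11 = true.
From the singleton clause (!b_21), b_21 = false.
From the singleton clause (b_22), b_22 = true.
From the singleton clause (!b_31), b_31 = false.
From the singleton clause (b_32), b_32 = true.
Now (!b_32) is unsatisfied and unit — conflict.
Undo b_11 and try b_11 = false.
From the singleton clause (b_12), b_12 = true.
From the singleton clause (!b_22), b_22 = false.
From the singleton clause (b_21), b_21 = true.
From the singleton clause (!b_31), b_31 = false.
From the singleton clause (b_32), b_32 = true.
Now (!b_32) is unsatisfied and unit — conflict.
Either choice for b_11 ends in contradiction.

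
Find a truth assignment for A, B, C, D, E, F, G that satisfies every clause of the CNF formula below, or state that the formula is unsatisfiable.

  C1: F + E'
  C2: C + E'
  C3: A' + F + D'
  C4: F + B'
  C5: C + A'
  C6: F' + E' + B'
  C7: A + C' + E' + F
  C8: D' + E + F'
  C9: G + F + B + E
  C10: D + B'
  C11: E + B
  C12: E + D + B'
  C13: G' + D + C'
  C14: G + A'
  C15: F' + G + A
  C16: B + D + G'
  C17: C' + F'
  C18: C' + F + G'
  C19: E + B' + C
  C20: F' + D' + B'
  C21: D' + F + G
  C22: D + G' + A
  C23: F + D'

Case F = 1:
The clause (C') is unit, so C = 0.
The clause (E') is unit, so E = 0.
The clause (A') is unit, so A = 0.
The clause (D') is unit, so D = 0.
The clause (B') is unit, so B = 0.
That conflicts with the unit clause (B).
So F must be the other value — set F = 0.
The clause (E') is unit, so E = 0.
The clause (B') is unit, so B = 0.
That conflicts with the unit clause (B).
Either choice for F ends in contradiction.

UNSATISFIABLE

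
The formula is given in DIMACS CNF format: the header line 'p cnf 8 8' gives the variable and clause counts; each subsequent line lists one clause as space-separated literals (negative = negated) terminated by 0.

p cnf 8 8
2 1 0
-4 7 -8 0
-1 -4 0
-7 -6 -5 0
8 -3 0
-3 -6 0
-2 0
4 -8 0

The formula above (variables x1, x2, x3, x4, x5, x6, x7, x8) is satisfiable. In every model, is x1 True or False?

True

Suppose x1 = False.
The clause (x2) is unit, so x2 = True.
But (¬x2) is also a unit clause — contradiction.
So every satisfying assignment has x1 = True.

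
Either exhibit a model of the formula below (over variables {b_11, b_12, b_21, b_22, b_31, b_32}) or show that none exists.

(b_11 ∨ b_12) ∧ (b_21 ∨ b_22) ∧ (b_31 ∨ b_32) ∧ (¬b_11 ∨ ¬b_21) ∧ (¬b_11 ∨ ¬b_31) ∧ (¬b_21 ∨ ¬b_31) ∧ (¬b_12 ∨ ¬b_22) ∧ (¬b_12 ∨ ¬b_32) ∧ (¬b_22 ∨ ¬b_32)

Try b_11 = True.
From the singleton clause (¬b_21), b_21 = False.
From the singleton clause (b_22), b_22 = True.
From the singleton clause (¬b_31), b_31 = False.
From the singleton clause (b_32), b_32 = True.
That conflicts with the unit clause (¬b_32).
So b_11 must be the other value — set b_11 = False.
From the singleton clause (b_12), b_12 = True.
From the singleton clause (¬b_22), b_22 = False.
From the singleton clause (b_21), b_21 = True.
From the singleton clause (¬b_31), b_31 = False.
From the singleton clause (b_32), b_32 = True.
That conflicts with the unit clause (¬b_32).
Neither b_11 = True nor b_11 = False works.

UNSATISFIABLE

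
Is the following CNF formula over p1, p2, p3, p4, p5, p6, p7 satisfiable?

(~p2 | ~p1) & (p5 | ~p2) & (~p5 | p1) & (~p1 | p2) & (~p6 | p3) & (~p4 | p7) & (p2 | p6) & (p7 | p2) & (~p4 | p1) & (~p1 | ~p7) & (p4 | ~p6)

Suppose p2 = 0.
Unit clause (~p1) forces p1 = 0.
Unit clause (~p5) forces p5 = 0.
Unit clause (p6) forces p6 = 1.
Unit clause (p3) forces p3 = 1.
Unit clause (p7) forces p7 = 1.
Unit clause (~p4) forces p4 = 0.
That conflicts with the unit clause (p4).
Undo p2 and try p2 = 1.
Unit clause (~p1) forces p1 = 0.
Unit clause (p5) forces p5 = 1.
That conflicts with the unit clause (~p5).
Both values of p2 lead to a conflict.
No assignment satisfies every clause.

Unsatisfiable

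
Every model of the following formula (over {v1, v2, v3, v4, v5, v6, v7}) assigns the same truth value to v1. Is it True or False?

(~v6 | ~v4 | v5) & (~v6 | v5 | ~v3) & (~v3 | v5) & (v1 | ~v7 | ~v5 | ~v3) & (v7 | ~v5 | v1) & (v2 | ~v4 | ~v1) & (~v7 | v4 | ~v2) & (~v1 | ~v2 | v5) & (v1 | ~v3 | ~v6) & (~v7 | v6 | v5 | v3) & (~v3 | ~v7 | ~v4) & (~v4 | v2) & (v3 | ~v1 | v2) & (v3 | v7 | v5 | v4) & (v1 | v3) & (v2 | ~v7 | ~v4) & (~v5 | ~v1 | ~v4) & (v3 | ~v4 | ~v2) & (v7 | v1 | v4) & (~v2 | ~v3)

True

Suppose v1 = 0.
The clause (v3) is unit, so v3 = 1.
The clause (v5) is unit, so v5 = 1.
The clause (~v7) is unit, so v7 = 0.
Now (v7) is unsatisfied and unit — conflict.
So every satisfying assignment has v1 = True.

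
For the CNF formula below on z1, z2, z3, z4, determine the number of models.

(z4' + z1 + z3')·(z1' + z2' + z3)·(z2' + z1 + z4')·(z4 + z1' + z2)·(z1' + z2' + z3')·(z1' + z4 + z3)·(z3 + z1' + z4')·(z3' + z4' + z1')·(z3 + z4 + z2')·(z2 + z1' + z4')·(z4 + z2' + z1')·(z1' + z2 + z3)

4

There are 2^4 = 16 truth assignments over (z1, z2, z3, z4).
Check each against the 12 clauses (columns in the order z1, z2, z3, z4):
  F F F F  ✓ satisfies all
  F F F T  ✓ satisfies all
  F F T F  ✓ satisfies all
  F F T T  ✗ fails (z4' + z1 + z3')
  F T F F  ✗ fails (z3 + z4 + z2')
  F T F T  ✗ fails (z2' + z1 + z4')
  F T T F  ✓ satisfies all
  F T T T  ✗ fails (z4' + z1 + z3')
  T F F F  ✗ fails (z4 + z1' + z2)
  T F F T  ✗ fails (z3 + z1' + z4')
  T F T F  ✗ fails (z4 + z1' + z2)
  T F T T  ✗ fails (z3' + z4' + z1')
  T T F F  ✗ fails (z1' + z2' + z3)
  T T F T  ✗ fails (z1' + z2' + z3)
  T T T F  ✗ fails (z1' + z2' + z3')
  T T T T  ✗ fails (z1' + z2' + z3')
4 of the 16 rows are models.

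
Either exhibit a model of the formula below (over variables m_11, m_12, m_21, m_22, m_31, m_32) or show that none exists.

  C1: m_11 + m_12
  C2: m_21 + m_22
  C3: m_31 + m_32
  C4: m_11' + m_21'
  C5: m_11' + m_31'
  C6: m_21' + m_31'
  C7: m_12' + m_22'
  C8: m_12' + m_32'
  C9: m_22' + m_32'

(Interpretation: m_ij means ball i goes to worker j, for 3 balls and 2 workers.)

UNSATISFIABLE

Case m_11 = 1:
Unit clause (m_21') forces m_21 = 0.
Unit clause (m_22) forces m_22 = 1.
Unit clause (m_31') forces m_31 = 0.
Unit clause (m_32) forces m_32 = 1.
Now (m_32') is unsatisfied and unit — conflict.
Undo m_11 and try m_11 = 0.
Unit clause (m_12) forces m_12 = 1.
Unit clause (m_22') forces m_22 = 0.
Unit clause (m_21) forces m_21 = 1.
Unit clause (m_31') forces m_31 = 0.
Unit clause (m_32) forces m_32 = 1.
Now (m_32') is unsatisfied and unit — conflict.
Either choice for m_11 ends in contradiction.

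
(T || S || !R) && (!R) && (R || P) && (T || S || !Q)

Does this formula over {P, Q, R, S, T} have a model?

Yes

The clause (!R) is unit, so R = false.
The clause (P) is unit, so P = true.
Suppose T = true.
Every clause is now satisfied; Q, S are unconstrained.
A satisfying assignment: P=true,  Q=false,  R=false,  S=true,  T=true.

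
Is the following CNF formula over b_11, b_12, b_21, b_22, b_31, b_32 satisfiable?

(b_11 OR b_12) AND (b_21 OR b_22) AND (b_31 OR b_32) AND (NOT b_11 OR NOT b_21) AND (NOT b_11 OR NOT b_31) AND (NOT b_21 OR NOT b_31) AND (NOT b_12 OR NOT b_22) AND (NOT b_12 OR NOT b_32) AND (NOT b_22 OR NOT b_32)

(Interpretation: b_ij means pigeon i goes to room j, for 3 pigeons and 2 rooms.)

Try b_11 = true.
The clause (NOT b_21) is unit, so b_21 = false.
The clause (b_22) is unit, so b_22 = true.
The clause (NOT b_31) is unit, so b_31 = false.
The clause (b_32) is unit, so b_32 = true.
But (NOT b_32) is also a unit clause — contradiction.
That branch fails; take b_11 = false instead.
The clause (b_12) is unit, so b_12 = true.
The clause (NOT b_22) is unit, so b_22 = false.
The clause (b_21) is unit, so b_21 = true.
The clause (NOT b_31) is unit, so b_31 = false.
The clause (b_32) is unit, so b_32 = true.
But (NOT b_32) is also a unit clause — contradiction.
Both values of b_11 lead to a conflict.
No assignment satisfies every clause.

Unsatisfiable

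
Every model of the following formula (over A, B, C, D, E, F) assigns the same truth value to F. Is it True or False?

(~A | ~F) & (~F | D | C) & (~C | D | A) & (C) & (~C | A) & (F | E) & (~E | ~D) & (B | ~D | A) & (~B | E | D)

Suppose F = 1.
Unit clause (~A) forces A = 0.
Unit clause (C) forces C = 1.
Now (~C) is unsatisfied and unit — conflict.
So every satisfying assignment has F = False.

False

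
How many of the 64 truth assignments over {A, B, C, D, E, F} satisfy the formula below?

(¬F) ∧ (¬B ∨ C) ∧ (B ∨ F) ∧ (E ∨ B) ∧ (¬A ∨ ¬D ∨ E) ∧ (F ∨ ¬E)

There are 2^6 = 64 truth assignments over (A, B, C, D, E, F).
Split on D. With D = True, the clauses containing D are satisfied and ¬D drops from the rest; 1 of the 2^5 = 32 assignments to the other variables satisfy what remains.
With D = False, by the same count on the reduced clause set, 2 assignments work.
Total: 1 + 2 = 3.

3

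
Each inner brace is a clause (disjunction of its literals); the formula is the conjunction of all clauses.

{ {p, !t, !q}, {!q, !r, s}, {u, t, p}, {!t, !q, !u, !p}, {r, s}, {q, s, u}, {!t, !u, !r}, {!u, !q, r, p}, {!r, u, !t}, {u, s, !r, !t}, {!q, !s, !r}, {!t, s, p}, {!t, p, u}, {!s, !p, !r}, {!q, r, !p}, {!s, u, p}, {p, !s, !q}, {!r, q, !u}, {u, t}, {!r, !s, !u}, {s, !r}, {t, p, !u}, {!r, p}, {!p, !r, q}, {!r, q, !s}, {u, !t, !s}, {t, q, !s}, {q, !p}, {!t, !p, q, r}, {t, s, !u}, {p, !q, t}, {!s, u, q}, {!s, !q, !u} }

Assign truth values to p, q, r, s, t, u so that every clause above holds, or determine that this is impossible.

p ↦ false, q ↦ false, r ↦ false, s ↦ true, t ↦ true, u ↦ true

Case r = false:
(s) alone gives s = true.
Case q = false:
(t) alone gives t = true.
(u) alone gives u = true.
(!p) alone gives p = false.
All clauses are satisfied.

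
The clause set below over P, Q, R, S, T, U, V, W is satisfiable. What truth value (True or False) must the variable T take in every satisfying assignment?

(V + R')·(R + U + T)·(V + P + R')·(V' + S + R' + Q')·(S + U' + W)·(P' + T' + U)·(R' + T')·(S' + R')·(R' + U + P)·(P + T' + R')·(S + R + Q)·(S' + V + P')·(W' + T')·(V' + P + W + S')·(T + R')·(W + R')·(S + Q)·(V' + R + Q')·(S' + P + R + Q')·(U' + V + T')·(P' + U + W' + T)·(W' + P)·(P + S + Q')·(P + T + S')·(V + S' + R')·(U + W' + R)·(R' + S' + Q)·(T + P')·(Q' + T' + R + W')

Suppose T = 0.
Unit clause (R') forces R = 0.
Unit clause (U) forces U = 1.
Unit clause (P') forces P = 0.
Unit clause (W') forces W = 0.
Unit clause (S) forces S = 1.
Now (S') is unsatisfied and unit — conflict.
So every satisfying assignment has T = True.

True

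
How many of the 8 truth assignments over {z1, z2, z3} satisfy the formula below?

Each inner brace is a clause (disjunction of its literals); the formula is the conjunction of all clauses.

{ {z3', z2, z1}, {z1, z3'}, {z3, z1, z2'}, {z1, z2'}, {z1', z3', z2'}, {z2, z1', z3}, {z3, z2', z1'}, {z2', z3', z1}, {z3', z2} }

1

There are 2^3 = 8 truth assignments over (z1, z2, z3).
Check each against the 9 clauses (columns in the order z1, z2, z3):
  F F F  ✓ satisfies all
  F F T  ✗ fails (z3' + z2 + z1)
  F T F  ✗ fails (z3 + z1 + z2')
  F T T  ✗ fails (z1 + z3')
  T F F  ✗ fails (z2 + z1' + z3)
  T F T  ✗ fails (z3' + z2)
  T T F  ✗ fails (z3 + z2' + z1')
  T T T  ✗ fails (z1' + z3' + z2')
1 of the 8 rows is a model.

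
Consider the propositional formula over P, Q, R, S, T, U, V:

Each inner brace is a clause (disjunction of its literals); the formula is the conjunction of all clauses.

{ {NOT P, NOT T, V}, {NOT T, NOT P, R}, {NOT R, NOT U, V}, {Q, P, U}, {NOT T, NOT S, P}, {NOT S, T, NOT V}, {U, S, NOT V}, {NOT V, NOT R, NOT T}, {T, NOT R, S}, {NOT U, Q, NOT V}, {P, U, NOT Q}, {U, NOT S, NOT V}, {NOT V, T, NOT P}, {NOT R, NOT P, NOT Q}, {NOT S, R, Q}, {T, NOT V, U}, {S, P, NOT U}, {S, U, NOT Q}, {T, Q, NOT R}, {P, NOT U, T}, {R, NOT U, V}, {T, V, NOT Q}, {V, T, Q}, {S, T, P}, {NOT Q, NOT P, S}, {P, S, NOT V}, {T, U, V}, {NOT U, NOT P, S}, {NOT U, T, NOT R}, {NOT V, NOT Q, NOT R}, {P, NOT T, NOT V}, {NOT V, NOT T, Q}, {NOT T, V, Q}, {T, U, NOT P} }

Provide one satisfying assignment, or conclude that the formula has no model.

Try P = false.
Try Q = true.
(U) alone gives U = true.
(S) alone gives S = true.
(NOT T) alone gives T = false.
That conflicts with the unit clause (T).
So Q must be the other value — set Q = false.
(U) alone gives U = true.
(NOT V) alone gives V = false.
(NOT R) alone gives R = false.
That conflicts with the unit clause (R).
Both values of Q lead to a conflict.
So P must be the other value — set P = true.
Try T = false.
(NOT V) alone gives V = false.
(NOT Q) alone gives Q = false.
That conflicts with the unit clause (Q).
So T must be the other value — set T = true.
(V) alone gives V = true.
(R) alone gives R = true.
That conflicts with the unit clause (NOT R).
Both values of T lead to a conflict.
Both values of P lead to a conflict.

UNSATISFIABLE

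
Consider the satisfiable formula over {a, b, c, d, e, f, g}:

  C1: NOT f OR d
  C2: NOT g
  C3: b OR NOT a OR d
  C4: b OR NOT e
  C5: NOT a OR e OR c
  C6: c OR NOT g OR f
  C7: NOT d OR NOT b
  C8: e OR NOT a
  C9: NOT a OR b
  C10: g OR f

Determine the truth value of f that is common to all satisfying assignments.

Suppose f = false.
From the singleton clause (NOT g), g = false.
That conflicts with the unit clause (g).
So every satisfying assignment has f = True.

True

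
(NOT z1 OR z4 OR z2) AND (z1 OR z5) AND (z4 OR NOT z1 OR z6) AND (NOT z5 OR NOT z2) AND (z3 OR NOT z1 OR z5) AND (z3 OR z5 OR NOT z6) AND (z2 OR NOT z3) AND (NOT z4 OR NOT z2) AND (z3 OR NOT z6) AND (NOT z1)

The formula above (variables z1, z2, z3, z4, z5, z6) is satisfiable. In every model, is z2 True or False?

False

Suppose z2 = true.
From the singleton clause (NOT z5), z5 = false.
From the singleton clause (z1), z1 = true.
But (NOT z1) is also a unit clause — contradiction.
So every satisfying assignment has z2 = False.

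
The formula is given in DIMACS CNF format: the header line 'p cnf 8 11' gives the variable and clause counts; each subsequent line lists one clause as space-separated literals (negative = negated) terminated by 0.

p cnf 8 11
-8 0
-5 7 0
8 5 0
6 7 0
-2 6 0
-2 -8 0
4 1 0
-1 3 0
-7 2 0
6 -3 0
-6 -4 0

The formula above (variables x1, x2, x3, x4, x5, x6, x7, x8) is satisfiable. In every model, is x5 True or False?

True

Suppose x5 = False.
The clause (¬x8) is unit, so x8 = False.
But (x8) is also a unit clause — contradiction.
So every satisfying assignment has x5 = True.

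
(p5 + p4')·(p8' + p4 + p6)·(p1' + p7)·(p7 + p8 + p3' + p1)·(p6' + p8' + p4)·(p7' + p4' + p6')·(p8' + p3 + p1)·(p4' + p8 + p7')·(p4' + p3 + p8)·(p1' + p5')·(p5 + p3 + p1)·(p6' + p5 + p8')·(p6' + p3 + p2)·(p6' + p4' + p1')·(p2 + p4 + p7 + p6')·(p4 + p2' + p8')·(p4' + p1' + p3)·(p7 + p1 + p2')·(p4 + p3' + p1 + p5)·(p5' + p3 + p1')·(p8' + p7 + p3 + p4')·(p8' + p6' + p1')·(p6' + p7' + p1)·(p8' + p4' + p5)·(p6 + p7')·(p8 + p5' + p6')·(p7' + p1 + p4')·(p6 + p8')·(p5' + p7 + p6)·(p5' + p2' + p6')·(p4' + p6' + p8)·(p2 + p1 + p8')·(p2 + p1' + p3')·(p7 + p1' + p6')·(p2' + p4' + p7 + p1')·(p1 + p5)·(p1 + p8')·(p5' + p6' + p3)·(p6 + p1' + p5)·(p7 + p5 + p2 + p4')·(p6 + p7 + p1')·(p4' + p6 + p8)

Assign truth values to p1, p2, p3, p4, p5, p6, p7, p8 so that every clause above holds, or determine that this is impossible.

Try p5 = 0.
From the singleton clause (p4'), p4 = 0.
From the singleton clause (p1), p1 = 1.
From the singleton clause (p7), p7 = 1.
From the singleton clause (p6), p6 = 1.
From the singleton clause (p8'), p8 = 0.
Try p3 = 1.
From the singleton clause (p2), p2 = 1.
Every clause now holds.

p1: 1,  p2: 1,  p3: 1,  p4: 0,  p5: 0,  p6: 1,  p7: 1,  p8: 0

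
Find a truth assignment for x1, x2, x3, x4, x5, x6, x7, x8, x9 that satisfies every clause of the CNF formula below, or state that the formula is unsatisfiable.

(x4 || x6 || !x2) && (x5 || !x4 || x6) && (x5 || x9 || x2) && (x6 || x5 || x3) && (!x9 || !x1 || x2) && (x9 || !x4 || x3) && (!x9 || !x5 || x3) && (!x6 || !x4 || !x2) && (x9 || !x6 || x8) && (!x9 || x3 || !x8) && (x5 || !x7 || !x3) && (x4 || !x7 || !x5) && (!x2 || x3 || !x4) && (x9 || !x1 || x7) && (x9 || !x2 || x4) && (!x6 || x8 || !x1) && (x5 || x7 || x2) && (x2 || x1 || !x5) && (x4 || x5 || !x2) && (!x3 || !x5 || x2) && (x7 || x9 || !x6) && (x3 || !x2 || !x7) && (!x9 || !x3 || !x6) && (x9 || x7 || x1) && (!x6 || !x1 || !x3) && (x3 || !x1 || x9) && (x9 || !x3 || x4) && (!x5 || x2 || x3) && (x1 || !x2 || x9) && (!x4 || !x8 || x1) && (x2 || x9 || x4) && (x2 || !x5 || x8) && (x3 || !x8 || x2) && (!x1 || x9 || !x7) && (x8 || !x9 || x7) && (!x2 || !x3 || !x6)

x1: true,  x2: true,  x3: true,  x4: true,  x5: true,  x6: false,  x7: true,  x8: true,  x9: true

Try x4 = true.
Try x5 = true.
Try x9 = true.
(x3) alone gives x3 = true.
(x2) alone gives x2 = true.
(!x6) alone gives x6 = false.
Try x8 = true.
(x1) alone gives x1 = true.
Every clause is now satisfied; x7 is unconstrained.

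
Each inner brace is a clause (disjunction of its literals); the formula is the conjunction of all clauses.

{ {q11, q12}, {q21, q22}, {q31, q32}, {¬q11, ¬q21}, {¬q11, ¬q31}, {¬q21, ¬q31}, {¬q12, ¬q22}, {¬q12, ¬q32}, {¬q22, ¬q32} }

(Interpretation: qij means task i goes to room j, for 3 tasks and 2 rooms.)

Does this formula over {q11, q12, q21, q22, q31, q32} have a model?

Suppose q11 = True.
The clause (¬q21) is unit, so q21 = False.
The clause (q22) is unit, so q22 = True.
The clause (¬q31) is unit, so q31 = False.
The clause (q32) is unit, so q32 = True.
Now (¬q32) is unsatisfied and unit — conflict.
Undo q11 and try q11 = False.
The clause (q12) is unit, so q12 = True.
The clause (¬q22) is unit, so q22 = False.
The clause (q21) is unit, so q21 = True.
The clause (¬q31) is unit, so q31 = False.
The clause (q32) is unit, so q32 = True.
Now (¬q32) is unsatisfied and unit — conflict.
Either choice for q11 ends in contradiction.
No assignment satisfies every clause.

No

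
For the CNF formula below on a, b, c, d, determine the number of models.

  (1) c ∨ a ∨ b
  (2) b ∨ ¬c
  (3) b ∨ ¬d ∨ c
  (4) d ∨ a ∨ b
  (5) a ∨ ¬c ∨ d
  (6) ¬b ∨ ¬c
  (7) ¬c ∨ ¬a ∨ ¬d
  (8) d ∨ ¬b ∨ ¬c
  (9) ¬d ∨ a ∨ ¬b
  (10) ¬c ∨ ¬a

4

There are 2^4 = 16 truth assignments over (a, b, c, d).
Split on a. With a = True, the clauses containing a are satisfied and ¬a drops from the rest; 3 of the 2^3 = 8 assignments to the other variables satisfy what remains.
With a = False, by the same count on the reduced clause set, 1 assignment works.
(One model: a=F, b=T, c=F, d=F.)
Total: 3 + 1 = 4.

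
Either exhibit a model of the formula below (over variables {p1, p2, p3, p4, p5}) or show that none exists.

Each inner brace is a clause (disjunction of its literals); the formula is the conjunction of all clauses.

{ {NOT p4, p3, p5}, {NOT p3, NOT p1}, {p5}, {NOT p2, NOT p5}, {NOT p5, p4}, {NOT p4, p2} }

UNSATISFIABLE

(p5) alone gives p5 = true.
(NOT p2) alone gives p2 = false.
(p4) alone gives p4 = true.
Now (NOT p4) is unsatisfied and unit — conflict.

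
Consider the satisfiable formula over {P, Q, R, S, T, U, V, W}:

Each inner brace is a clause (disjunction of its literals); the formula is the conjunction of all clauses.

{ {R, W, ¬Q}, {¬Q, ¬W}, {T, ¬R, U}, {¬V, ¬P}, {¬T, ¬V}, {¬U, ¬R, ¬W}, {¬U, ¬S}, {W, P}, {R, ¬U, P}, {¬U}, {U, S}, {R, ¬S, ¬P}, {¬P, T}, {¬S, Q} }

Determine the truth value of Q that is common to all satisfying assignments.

True

Suppose Q = False.
From the singleton clause (¬U), U = False.
From the singleton clause (S), S = True.
Now (¬S) is unsatisfied and unit — conflict.
So every satisfying assignment has Q = True.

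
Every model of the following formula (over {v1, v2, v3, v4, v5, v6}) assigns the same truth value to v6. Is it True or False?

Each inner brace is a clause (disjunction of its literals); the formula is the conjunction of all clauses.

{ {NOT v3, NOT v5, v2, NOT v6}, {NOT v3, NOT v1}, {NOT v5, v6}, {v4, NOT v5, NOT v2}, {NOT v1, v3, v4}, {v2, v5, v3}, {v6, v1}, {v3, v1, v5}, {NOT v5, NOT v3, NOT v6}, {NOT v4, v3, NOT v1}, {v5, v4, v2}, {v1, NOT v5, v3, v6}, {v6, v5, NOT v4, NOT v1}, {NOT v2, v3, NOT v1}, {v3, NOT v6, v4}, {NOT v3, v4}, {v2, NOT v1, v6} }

True

Suppose v6 = false.
From the singleton clause (NOT v5), v5 = false.
From the singleton clause (v1), v1 = true.
From the singleton clause (NOT v3), v3 = false.
From the singleton clause (v4), v4 = true.
But (NOT v4) is also a unit clause — contradiction.
So every satisfying assignment has v6 = True.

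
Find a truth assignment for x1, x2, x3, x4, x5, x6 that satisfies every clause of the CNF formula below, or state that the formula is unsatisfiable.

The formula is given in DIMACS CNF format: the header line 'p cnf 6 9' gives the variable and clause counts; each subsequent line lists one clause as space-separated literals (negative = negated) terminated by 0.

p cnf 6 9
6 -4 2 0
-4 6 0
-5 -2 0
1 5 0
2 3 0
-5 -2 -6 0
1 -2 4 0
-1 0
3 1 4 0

x1: False, x2: False, x3: True, x4: False, x5: True, x6: False

Unit clause (¬x1) forces x1 = False.
Unit clause (x5) forces x5 = True.
Unit clause (¬x2) forces x2 = False.
Unit clause (x3) forces x3 = True.
Branch on x6: set x6 = False.
Unit clause (¬x4) forces x4 = False.
Every clause now holds.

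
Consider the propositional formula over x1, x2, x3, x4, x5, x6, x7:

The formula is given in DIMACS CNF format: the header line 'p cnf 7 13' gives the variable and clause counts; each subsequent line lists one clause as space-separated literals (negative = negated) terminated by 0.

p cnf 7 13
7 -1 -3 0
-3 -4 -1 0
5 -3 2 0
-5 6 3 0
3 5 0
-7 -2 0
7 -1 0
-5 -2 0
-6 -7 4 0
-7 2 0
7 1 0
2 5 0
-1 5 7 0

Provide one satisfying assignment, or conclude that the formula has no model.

Try x3 = True.
Try x7 = True.
Unit clause (¬x2) forces x2 = False.
But (x2) is also a unit clause — contradiction.
Backtrack on x7: now try x7 = False.
Unit clause (¬x1) forces x1 = False.
But (x1) is also a unit clause — contradiction.
Either choice for x7 ends in contradiction.
Backtrack on x3: now try x3 = False.
Unit clause (x5) forces x5 = True.
Unit clause (x6) forces x6 = True.
Unit clause (¬x2) forces x2 = False.
Unit clause (¬x7) forces x7 = False.
Unit clause (¬x1) forces x1 = False.
But (x1) is also a unit clause — contradiction.
Either choice for x3 ends in contradiction.

UNSATISFIABLE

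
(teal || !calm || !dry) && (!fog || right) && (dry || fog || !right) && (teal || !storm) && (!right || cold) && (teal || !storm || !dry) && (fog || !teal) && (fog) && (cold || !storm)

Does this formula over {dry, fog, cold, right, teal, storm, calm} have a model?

Yes, satisfiable

Unit clause (fog) forces fog = true.
Unit clause (right) forces right = true.
Unit clause (cold) forces cold = true.
Branch on teal: set teal = true.
Every clause is now satisfied; dry, storm, calm are unconstrained.
A satisfying assignment: dry=true,  fog=true,  cold=true,  right=true,  teal=true,  storm=false,  calm=false.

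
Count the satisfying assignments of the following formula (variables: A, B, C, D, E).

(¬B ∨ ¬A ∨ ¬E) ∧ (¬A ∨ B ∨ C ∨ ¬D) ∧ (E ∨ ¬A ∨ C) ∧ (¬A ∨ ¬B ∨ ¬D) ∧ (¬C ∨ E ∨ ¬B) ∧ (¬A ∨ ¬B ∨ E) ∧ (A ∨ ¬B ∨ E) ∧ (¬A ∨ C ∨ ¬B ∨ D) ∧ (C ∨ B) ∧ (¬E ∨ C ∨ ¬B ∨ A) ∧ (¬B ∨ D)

9

There are 2^5 = 32 truth assignments over (A, B, C, D, E).
Split on E. With E = True, the clauses containing E are satisfied and ¬E drops from the rest; 5 of the 2^4 = 16 assignments to the other variables satisfy what remains.
With E = False, by the same count on the reduced clause set, 4 assignments work.
Total: 5 + 4 = 9.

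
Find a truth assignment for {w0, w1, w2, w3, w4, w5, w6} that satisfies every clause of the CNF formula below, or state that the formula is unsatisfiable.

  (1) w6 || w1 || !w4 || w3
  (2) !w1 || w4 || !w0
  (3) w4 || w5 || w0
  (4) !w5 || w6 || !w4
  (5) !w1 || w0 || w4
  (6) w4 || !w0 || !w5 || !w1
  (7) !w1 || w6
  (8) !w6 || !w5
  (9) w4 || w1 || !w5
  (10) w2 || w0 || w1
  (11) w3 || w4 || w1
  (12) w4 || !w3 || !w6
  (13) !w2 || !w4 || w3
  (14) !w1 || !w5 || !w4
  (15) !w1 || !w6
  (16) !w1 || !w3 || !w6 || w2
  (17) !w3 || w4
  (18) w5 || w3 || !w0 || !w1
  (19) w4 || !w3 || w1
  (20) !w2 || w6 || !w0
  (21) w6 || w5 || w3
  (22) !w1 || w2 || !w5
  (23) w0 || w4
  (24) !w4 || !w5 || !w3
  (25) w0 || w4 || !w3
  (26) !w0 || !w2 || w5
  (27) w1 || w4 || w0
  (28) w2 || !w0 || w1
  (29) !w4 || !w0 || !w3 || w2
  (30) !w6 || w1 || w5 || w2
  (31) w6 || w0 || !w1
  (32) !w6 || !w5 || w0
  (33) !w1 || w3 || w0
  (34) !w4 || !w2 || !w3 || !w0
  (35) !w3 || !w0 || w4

Suppose w1 = false.
Suppose w6 = true.
Unit clause (!w5) forces w5 = false.
Unit clause (w2) forces w2 = true.
Unit clause (!w0) forces w0 = false.
Unit clause (w4) forces w4 = true.
Unit clause (w3) forces w3 = true.
Every clause now holds.

w0 ↦ false, w1 ↦ false, w2 ↦ true, w3 ↦ true, w4 ↦ true, w5 ↦ false, w6 ↦ true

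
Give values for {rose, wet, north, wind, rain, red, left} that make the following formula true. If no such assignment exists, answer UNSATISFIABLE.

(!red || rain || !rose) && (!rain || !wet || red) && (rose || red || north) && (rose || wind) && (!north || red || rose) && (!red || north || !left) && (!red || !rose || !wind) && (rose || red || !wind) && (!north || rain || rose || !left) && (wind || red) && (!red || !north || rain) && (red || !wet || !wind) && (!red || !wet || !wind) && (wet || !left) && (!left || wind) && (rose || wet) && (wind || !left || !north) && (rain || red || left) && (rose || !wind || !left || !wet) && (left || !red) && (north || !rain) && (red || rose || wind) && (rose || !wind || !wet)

rose=true, wet=false, north=true, wind=true, rain=true, red=false, left=false

Suppose rose = true.
Suppose red = false.
Unit clause (wind) forces wind = true.
Unit clause (!wet) forces wet = false.
Unit clause (!left) forces left = false.
Unit clause (rain) forces rain = true.
Unit clause (north) forces north = true.
Every clause now holds.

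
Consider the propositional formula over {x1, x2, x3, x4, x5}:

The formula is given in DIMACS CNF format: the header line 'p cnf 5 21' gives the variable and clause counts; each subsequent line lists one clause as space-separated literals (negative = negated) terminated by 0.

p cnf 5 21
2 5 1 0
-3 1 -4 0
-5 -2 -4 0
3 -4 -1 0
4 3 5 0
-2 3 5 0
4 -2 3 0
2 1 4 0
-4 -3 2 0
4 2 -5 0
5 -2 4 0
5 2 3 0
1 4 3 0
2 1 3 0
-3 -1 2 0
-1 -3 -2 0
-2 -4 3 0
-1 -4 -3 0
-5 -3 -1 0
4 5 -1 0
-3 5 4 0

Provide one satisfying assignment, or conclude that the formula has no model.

Case x2 = True:
Case x5 = True:
From the singleton clause (¬x4), x4 = False.
From the singleton clause (x3), x3 = True.
From the singleton clause (¬x1), x1 = False.
All clauses are satisfied.

x1: False; x2: True; x3: True; x4: False; x5: True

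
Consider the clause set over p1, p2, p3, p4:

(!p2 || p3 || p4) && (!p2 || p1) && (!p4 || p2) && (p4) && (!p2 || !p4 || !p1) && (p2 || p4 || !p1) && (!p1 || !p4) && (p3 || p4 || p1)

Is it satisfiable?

No, unsatisfiable

(p4) alone gives p4 = true.
(p2) alone gives p2 = true.
(p1) alone gives p1 = true.
Now (!p1) is unsatisfied and unit — conflict.
No assignment satisfies every clause.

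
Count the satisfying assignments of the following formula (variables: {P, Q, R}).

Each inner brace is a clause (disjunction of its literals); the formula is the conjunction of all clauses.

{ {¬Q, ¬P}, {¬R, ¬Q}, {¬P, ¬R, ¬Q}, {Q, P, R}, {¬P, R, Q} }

There are 2^3 = 8 truth assignments over (P, Q, R).
Check each against the 5 clauses (columns in the order P, Q, R):
  F F F  ✗ fails (Q ∨ P ∨ R)
  F F T  ✓ satisfies all
  F T F  ✓ satisfies all
  F T T  ✗ fails (¬R ∨ ¬Q)
  T F F  ✗ fails (¬P ∨ R ∨ Q)
  T F T  ✓ satisfies all
  T T F  ✗ fails (¬Q ∨ ¬P)
  T T T  ✗ fails (¬Q ∨ ¬P)
3 of the 8 rows are models.

3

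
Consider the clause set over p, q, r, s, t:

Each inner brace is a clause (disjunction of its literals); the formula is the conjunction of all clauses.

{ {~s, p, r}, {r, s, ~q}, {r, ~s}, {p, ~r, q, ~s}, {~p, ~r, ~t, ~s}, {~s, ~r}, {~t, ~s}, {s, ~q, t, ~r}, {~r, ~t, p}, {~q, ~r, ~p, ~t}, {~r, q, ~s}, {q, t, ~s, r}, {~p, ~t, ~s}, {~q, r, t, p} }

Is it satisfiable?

Try r = 0.
From the singleton clause (~s), s = 0.
From the singleton clause (~q), q = 0.
No clause remains; p, t are free.
A satisfying assignment: p=0; q=0; r=0; s=0; t=1.

Satisfiable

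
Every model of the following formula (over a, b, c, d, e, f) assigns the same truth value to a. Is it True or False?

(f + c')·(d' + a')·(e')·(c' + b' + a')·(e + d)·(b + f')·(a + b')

Suppose a = 1.
(d') alone gives d = 0.
(e') alone gives e = 0.
That conflicts with the unit clause (e).
So every satisfying assignment has a = False.

False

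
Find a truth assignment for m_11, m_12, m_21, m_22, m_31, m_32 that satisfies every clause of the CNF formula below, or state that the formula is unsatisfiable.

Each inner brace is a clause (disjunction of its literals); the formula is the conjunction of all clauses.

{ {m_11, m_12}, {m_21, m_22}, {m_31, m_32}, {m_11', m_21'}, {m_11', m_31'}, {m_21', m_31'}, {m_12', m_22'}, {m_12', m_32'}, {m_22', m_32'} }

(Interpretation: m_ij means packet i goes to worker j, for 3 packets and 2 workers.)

UNSATISFIABLE

Branch on m_11: set m_11 = 1.
Unit clause (m_21') forces m_21 = 0.
Unit clause (m_22) forces m_22 = 1.
Unit clause (m_31') forces m_31 = 0.
Unit clause (m_32) forces m_32 = 1.
Now (m_32') is unsatisfied and unit — conflict.
That branch fails; take m_11 = 0 instead.
Unit clause (m_12) forces m_12 = 1.
Unit clause (m_22') forces m_22 = 0.
Unit clause (m_21) forces m_21 = 1.
Unit clause (m_31') forces m_31 = 0.
Unit clause (m_32) forces m_32 = 1.
Now (m_32') is unsatisfied and unit — conflict.
Both values of m_11 lead to a conflict.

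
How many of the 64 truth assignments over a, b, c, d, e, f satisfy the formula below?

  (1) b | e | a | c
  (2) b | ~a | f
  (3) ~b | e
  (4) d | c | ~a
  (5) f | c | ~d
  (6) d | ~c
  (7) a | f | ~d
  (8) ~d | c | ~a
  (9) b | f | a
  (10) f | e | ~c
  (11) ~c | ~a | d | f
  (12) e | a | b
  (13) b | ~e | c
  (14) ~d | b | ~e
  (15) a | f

There are 2^6 = 64 truth assignments over (a, b, c, d, e, f).
Split on f. With f = 1, the clauses containing f are satisfied and ~f drops from the rest; 5 of the 2^5 = 32 assignments to the other variables satisfy what remains.
With f = 0, by the same count on the reduced clause set, 1 assignment works.
(One model: a=F, b=T, c=F, d=F, e=T, f=T.)
Total: 5 + 1 = 6.

6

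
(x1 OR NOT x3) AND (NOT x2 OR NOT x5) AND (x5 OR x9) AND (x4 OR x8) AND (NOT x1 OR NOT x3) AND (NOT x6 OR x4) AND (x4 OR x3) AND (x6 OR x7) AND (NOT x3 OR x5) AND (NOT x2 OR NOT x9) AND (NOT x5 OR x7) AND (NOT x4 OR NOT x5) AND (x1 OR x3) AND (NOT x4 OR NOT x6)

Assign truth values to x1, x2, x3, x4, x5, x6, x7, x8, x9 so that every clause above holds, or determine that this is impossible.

x1=true; x2=false; x3=false; x4=true; x5=false; x6=false; x7=true; x8=true; x9=true

Branch on x1: set x1 = true.
(NOT x3) alone gives x3 = false.
(x4) alone gives x4 = true.
(NOT x5) alone gives x5 = false.
(x9) alone gives x9 = true.
(NOT x2) alone gives x2 = false.
(NOT x6) alone gives x6 = false.
(x7) alone gives x7 = true.
No clause remains; x8 is free.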